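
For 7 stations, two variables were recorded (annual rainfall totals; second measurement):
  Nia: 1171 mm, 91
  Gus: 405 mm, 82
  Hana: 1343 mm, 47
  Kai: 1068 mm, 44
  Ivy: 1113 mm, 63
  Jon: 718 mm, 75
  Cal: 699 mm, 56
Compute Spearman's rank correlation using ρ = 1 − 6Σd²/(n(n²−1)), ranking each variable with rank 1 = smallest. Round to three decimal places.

-0.179

Ranks of variable 1: 6, 1, 7, 4, 5, 3, 2
Ranks of variable 2: 7, 6, 2, 1, 4, 5, 3
d = r₁ − r₂: -1, -5, 5, 3, 1, -2, -1
d²: 1, 25, 25, 9, 1, 4, 1; Σd² = 66
ρ = 1 − 6·66/(7·48) = 1 − 396/336 = -0.179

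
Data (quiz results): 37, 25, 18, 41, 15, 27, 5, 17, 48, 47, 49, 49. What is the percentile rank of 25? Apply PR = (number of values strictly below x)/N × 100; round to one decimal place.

33.3

N = 12.
Strictly below 25: 4. Equal to 25: 1.
PR = 4/12 × 100 = 33.3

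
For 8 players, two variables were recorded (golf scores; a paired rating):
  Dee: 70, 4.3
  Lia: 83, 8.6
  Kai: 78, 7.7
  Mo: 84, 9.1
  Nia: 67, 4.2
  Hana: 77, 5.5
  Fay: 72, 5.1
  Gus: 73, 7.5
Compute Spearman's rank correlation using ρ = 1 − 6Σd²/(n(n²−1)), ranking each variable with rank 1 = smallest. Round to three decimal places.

Ranks of variable 1: 2, 7, 6, 8, 1, 5, 3, 4
Ranks of variable 2: 2, 7, 6, 8, 1, 4, 3, 5
d = r₁ − r₂: 0, 0, 0, 0, 0, 1, 0, -1
d²: 0, 0, 0, 0, 0, 1, 0, 1; Σd² = 2
ρ = 1 − 6·2/(8·63) = 1 − 12/504 = 0.976

0.976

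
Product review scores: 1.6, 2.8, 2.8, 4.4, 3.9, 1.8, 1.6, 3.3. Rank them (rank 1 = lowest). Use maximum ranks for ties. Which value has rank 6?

Sorted (ascending): 1.6, 1.6, 1.8, 2.8, 2.8, 3.3, 3.9, 4.4
The 2 values of 1.6 occupy positions 1–2 → each gets rank 2.
The 2 values of 2.8 occupy positions 4–5 → each gets rank 5.
Rank 6 → value 3.3.

3.3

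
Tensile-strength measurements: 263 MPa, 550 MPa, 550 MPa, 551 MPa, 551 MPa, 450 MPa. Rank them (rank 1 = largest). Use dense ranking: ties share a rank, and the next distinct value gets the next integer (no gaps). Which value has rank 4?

Sorted (descending): 551, 551, 550, 550, 450, 263
The 2 values of 551 share dense rank 1.
The 2 values of 550 share dense rank 2.
Remaining distinct values take the next consecutive integers.
Rank 4 → value 263.

263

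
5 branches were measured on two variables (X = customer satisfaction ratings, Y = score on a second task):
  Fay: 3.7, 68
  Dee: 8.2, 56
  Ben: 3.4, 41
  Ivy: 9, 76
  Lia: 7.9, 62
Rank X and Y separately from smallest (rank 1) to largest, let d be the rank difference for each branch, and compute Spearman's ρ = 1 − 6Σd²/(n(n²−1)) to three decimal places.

0.600

Ranks of variable 1: 2, 4, 1, 5, 3
Ranks of variable 2: 4, 2, 1, 5, 3
d = r₁ − r₂: -2, 2, 0, 0, 0
d²: 4, 4, 0, 0, 0; Σd² = 8
ρ = 1 − 6·8/(5·24) = 1 − 48/120 = 0.600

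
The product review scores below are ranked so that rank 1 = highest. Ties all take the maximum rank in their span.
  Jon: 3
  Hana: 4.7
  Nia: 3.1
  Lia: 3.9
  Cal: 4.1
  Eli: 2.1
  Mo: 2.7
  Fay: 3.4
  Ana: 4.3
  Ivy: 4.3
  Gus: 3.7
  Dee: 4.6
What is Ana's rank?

4

Sorted (descending): 4.7, 4.6, 4.3, 4.3, 4.1, 3.9, 3.7, 3.4, 3.1, 3, 2.7, 2.1
The 2 values of 4.3 occupy positions 3–4 → each gets rank 4.
Ana has value 4.3 → rank 4.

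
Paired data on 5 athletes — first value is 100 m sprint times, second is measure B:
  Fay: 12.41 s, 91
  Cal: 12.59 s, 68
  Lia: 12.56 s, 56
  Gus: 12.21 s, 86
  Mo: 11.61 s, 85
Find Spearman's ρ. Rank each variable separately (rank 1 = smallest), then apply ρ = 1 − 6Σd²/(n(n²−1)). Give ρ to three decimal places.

-0.500

Ranks of variable 1: 3, 5, 4, 2, 1
Ranks of variable 2: 5, 2, 1, 4, 3
d = r₁ − r₂: -2, 3, 3, -2, -2
d²: 4, 9, 9, 4, 4; Σd² = 30
ρ = 1 − 6·30/(5·24) = 1 − 180/120 = -0.500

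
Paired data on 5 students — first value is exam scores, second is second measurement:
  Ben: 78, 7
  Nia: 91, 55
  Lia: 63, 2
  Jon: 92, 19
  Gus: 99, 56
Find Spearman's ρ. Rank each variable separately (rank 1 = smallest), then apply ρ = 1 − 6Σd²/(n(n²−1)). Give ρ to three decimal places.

Ranks of variable 1: 2, 3, 1, 4, 5
Ranks of variable 2: 2, 4, 1, 3, 5
d = r₁ − r₂: 0, -1, 0, 1, 0
d²: 0, 1, 0, 1, 0; Σd² = 2
ρ = 1 − 6·2/(5·24) = 1 − 12/120 = 0.900

0.900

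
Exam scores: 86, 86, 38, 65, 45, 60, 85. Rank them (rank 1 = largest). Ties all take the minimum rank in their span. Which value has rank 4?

Sorted (descending): 86, 86, 85, 65, 60, 45, 38
The 2 values of 86 occupy positions 1–2 → each gets rank 1.
Rank 4 → value 65.

65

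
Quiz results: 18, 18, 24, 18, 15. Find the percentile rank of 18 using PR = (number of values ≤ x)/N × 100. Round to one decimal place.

N = 5.
Strictly below 18: 1. Equal to 18: 3.
PR = 4/5 × 100 = 80.0

80.0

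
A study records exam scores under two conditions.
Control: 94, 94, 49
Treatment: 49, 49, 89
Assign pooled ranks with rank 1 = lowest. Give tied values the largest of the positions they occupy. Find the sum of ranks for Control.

15

Sorted (ascending): 49, 49, 49, 89, 94, 94
The 3 values of 49 occupy positions 1–3 → each gets rank 3.
The 2 values of 94 occupy positions 5–6 → each gets rank 6.
Control values → pooled ranks: 94→6, 94→6, 49→3
Rank sum = 6 + 6 + 3 = 15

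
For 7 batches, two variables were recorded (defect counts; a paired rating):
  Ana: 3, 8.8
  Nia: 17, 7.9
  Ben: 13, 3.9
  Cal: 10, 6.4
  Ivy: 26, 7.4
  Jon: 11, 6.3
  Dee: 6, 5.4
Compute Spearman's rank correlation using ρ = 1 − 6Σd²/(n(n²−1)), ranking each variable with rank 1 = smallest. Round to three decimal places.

Ranks of variable 1: 1, 6, 5, 3, 7, 4, 2
Ranks of variable 2: 7, 6, 1, 4, 5, 3, 2
d = r₁ − r₂: -6, 0, 4, -1, 2, 1, 0
d²: 36, 0, 16, 1, 4, 1, 0; Σd² = 58
ρ = 1 − 6·58/(7·48) = 1 − 348/336 = -0.036

-0.036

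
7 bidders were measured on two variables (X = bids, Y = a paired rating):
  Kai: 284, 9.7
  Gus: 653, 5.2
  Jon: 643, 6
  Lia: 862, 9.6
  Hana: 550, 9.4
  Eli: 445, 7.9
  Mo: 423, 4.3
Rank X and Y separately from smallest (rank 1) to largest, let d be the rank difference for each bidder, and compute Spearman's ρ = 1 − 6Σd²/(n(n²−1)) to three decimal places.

-0.071

Ranks of variable 1: 1, 6, 5, 7, 4, 3, 2
Ranks of variable 2: 7, 2, 3, 6, 5, 4, 1
d = r₁ − r₂: -6, 4, 2, 1, -1, -1, 1
d²: 36, 16, 4, 1, 1, 1, 1; Σd² = 60
ρ = 1 − 6·60/(7·48) = 1 − 360/336 = -0.071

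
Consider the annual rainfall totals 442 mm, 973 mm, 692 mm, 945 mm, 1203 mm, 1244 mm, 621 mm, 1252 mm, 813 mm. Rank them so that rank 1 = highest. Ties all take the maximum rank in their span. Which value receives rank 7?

Sorted (descending): 1252, 1244, 1203, 973, 945, 813, 692, 621, 442
No ties — each value takes its position as its rank.
Rank 7 → value 692.

692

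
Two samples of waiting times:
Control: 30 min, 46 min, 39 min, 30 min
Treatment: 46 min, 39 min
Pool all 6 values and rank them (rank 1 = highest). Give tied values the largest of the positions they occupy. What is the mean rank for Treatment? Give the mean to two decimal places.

Sorted (descending): 46, 46, 39, 39, 30, 30
The 2 values of 46 occupy positions 1–2 → each gets rank 2.
The 2 values of 39 occupy positions 3–4 → each gets rank 4.
The 2 values of 30 occupy positions 5–6 → each gets rank 6.
Treatment values → pooled ranks: 46→2, 39→4
Mean rank = (2 + 4) / 2 = 3.00

3.00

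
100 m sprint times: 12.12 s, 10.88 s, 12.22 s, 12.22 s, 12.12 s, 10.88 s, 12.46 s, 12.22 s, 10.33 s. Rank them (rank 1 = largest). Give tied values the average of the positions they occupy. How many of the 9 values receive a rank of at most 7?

6

Sorted (descending): 12.46, 12.22, 12.22, 12.22, 12.12, 12.12, 10.88, 10.88, 10.33
The 3 values of 12.22 occupy positions 2–4 → average rank 3.
The 2 values of 12.12 occupy positions 5–6 → average rank (5+6)/2 = 5.5.
The 2 values of 10.88 occupy positions 7–8 → average rank (7+8)/2 = 7.5.
Ranks ≤ 7: {1, 3, 3, 3, 5.5, 5.5} → 6 values.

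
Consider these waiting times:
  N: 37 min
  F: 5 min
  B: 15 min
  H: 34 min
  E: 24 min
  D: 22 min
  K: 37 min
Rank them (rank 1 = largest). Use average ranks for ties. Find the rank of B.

Sorted (descending): 37, 37, 34, 24, 22, 15, 5
The 2 values of 37 occupy positions 1–2 → average rank (1+2)/2 = 1.5.
B has value 15 min → rank 6.

6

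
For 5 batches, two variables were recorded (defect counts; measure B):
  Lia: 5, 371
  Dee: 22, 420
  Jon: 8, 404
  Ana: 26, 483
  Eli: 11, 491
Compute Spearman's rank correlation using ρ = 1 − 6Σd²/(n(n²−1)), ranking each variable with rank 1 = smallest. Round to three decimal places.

Ranks of variable 1: 1, 4, 2, 5, 3
Ranks of variable 2: 1, 3, 2, 4, 5
d = r₁ − r₂: 0, 1, 0, 1, -2
d²: 0, 1, 0, 1, 4; Σd² = 6
ρ = 1 − 6·6/(5·24) = 1 − 36/120 = 0.700

0.700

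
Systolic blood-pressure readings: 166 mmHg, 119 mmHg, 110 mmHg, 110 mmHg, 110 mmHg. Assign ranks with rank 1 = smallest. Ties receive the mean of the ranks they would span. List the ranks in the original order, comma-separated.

5, 4, 2, 2, 2

Sorted (ascending): 110, 110, 110, 119, 166
The 3 values of 110 occupy positions 1–3 → average rank 2.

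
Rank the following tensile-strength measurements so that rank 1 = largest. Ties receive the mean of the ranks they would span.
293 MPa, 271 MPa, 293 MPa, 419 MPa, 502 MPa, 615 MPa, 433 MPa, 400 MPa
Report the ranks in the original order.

Sorted (descending): 615, 502, 433, 419, 400, 293, 293, 271
The 2 values of 293 occupy positions 6–7 → average rank (6+7)/2 = 6.5.

6.5, 8, 6.5, 4, 2, 1, 3, 5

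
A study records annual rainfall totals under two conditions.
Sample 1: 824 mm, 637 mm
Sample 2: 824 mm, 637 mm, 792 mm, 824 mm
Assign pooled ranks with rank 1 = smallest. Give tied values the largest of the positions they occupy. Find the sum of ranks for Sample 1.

8

Sorted (ascending): 637, 637, 792, 824, 824, 824
The 2 values of 637 occupy positions 1–2 → each gets rank 2.
The 3 values of 824 occupy positions 4–6 → each gets rank 6.
Sample 1 values → pooled ranks: 824→6, 637→2
Rank sum = 6 + 2 = 8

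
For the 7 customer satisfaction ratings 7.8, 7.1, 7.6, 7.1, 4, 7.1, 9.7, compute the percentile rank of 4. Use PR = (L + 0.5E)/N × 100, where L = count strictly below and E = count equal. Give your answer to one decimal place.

N = 7.
Strictly below 4: 0. Equal to 4: 1.
PR = (0 + 0.5·1)/7 × 100 = 7.1

7.1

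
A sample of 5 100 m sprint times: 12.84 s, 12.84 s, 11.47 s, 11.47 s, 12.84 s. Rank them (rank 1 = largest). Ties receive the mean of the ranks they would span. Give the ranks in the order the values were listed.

Sorted (descending): 12.84, 12.84, 12.84, 11.47, 11.47
The 3 values of 12.84 occupy positions 1–3 → average rank 2.
The 2 values of 11.47 occupy positions 4–5 → average rank (4+5)/2 = 4.5.

2, 2, 4.5, 4.5, 2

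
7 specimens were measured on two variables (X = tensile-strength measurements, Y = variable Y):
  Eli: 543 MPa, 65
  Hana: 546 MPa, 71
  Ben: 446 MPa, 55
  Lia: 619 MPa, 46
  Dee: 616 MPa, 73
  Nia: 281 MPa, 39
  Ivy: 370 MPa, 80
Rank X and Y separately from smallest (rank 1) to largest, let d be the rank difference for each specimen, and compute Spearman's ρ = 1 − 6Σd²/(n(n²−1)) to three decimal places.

Ranks of variable 1: 4, 5, 3, 7, 6, 1, 2
Ranks of variable 2: 4, 5, 3, 2, 6, 1, 7
d = r₁ − r₂: 0, 0, 0, 5, 0, 0, -5
d²: 0, 0, 0, 25, 0, 0, 25; Σd² = 50
ρ = 1 − 6·50/(7·48) = 1 − 300/336 = 0.107

0.107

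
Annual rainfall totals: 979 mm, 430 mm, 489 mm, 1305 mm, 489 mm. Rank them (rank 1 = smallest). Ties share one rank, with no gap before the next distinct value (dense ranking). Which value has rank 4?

Sorted (ascending): 430, 489, 489, 979, 1305
The 2 values of 489 share dense rank 2.
Remaining distinct values take the next consecutive integers.
Rank 4 → value 1305.

1305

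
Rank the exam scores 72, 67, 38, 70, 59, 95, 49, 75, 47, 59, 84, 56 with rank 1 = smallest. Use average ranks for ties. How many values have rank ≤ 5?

Sorted (ascending): 38, 47, 49, 56, 59, 59, 67, 70, 72, 75, 84, 95
The 2 values of 59 occupy positions 5–6 → average rank (5+6)/2 = 5.5.
Ranks ≤ 5: {1, 2, 3, 4} → 4 values.

4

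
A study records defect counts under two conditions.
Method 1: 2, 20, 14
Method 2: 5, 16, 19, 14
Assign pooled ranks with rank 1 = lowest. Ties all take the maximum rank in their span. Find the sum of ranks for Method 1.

Sorted (ascending): 2, 5, 14, 14, 16, 19, 20
The 2 values of 14 occupy positions 3–4 → each gets rank 4.
Method 1 values → pooled ranks: 2→1, 20→7, 14→4
Rank sum = 1 + 7 + 4 = 12

12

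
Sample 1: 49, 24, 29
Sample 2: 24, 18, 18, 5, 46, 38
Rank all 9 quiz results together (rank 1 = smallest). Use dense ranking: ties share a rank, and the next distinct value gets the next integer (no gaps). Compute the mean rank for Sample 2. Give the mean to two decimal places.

3.17

Sorted (ascending): 5, 18, 18, 24, 24, 29, 38, 46, 49
The 2 values of 18 share dense rank 2.
The 2 values of 24 share dense rank 3.
Remaining distinct values take the next consecutive integers.
Sample 2 values → pooled ranks: 24→3, 18→2, 18→2, 5→1, 46→6, 38→5
Mean rank = (3 + 2 + 2 + 1 + 6 + 5) / 6 = 3.17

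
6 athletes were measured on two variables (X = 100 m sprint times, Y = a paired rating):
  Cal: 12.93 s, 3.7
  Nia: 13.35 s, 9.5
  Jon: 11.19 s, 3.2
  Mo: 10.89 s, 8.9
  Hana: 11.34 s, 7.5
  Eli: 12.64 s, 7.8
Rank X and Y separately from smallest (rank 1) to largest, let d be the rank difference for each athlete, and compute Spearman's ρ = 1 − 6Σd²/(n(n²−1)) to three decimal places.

Ranks of variable 1: 5, 6, 2, 1, 3, 4
Ranks of variable 2: 2, 6, 1, 5, 3, 4
d = r₁ − r₂: 3, 0, 1, -4, 0, 0
d²: 9, 0, 1, 16, 0, 0; Σd² = 26
ρ = 1 − 6·26/(6·35) = 1 − 156/210 = 0.257

0.257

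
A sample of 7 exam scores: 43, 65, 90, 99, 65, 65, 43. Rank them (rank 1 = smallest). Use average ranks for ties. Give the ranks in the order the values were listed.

Sorted (ascending): 43, 43, 65, 65, 65, 90, 99
The 2 values of 43 occupy positions 1–2 → average rank (1+2)/2 = 1.5.
The 3 values of 65 occupy positions 3–5 → average rank 4.

1.5, 4, 6, 7, 4, 4, 1.5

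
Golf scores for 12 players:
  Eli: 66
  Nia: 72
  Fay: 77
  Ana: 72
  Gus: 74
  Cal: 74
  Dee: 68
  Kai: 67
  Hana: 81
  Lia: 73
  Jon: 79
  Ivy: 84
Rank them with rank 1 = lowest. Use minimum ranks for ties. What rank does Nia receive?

4

Sorted (ascending): 66, 67, 68, 72, 72, 73, 74, 74, 77, 79, 81, 84
The 2 values of 72 occupy positions 4–5 → each gets rank 4.
The 2 values of 74 occupy positions 7–8 → each gets rank 7.
Nia has value 72 → rank 4.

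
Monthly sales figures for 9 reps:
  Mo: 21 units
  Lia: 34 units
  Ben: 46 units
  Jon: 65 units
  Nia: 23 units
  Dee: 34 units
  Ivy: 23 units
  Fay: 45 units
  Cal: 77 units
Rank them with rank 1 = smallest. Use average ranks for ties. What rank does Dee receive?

4.5

Sorted (ascending): 21, 23, 23, 34, 34, 45, 46, 65, 77
The 2 values of 23 occupy positions 2–3 → average rank (2+3)/2 = 2.5.
The 2 values of 34 occupy positions 4–5 → average rank (4+5)/2 = 4.5.
Dee has value 34 units → rank 4.5.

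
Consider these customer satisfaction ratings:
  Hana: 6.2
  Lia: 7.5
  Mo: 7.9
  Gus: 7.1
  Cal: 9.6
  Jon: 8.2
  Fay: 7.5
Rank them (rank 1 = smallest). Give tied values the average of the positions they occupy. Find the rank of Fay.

3.5

Sorted (ascending): 6.2, 7.1, 7.5, 7.5, 7.9, 8.2, 9.6
The 2 values of 7.5 occupy positions 3–4 → average rank (3+4)/2 = 3.5.
Fay has value 7.5 → rank 3.5.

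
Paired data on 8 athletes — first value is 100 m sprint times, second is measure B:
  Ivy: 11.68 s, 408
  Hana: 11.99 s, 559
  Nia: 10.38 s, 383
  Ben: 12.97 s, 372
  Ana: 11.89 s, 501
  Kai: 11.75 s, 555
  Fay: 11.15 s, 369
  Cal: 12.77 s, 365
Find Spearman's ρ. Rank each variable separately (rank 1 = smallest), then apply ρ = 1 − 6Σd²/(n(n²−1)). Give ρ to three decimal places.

-0.048

Ranks of variable 1: 3, 6, 1, 8, 5, 4, 2, 7
Ranks of variable 2: 5, 8, 4, 3, 6, 7, 2, 1
d = r₁ − r₂: -2, -2, -3, 5, -1, -3, 0, 6
d²: 4, 4, 9, 25, 1, 9, 0, 36; Σd² = 88
ρ = 1 − 6·88/(8·63) = 1 − 528/504 = -0.048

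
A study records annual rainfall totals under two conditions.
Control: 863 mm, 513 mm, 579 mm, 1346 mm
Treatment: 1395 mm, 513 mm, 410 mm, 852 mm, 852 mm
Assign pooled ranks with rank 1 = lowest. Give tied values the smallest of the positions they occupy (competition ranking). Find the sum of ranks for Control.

Sorted (ascending): 410, 513, 513, 579, 852, 852, 863, 1346, 1395
The 2 values of 513 occupy positions 2–3 → each gets rank 2.
The 2 values of 852 occupy positions 5–6 → each gets rank 5.
Control values → pooled ranks: 863→7, 513→2, 579→4, 1346→8
Rank sum = 7 + 2 + 4 + 8 = 21

21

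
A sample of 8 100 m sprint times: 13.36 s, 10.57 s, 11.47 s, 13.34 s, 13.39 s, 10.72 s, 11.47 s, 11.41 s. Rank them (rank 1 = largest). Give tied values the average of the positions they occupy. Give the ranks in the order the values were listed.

Sorted (descending): 13.39, 13.36, 13.34, 11.47, 11.47, 11.41, 10.72, 10.57
The 2 values of 11.47 occupy positions 4–5 → average rank (4+5)/2 = 4.5.

2, 8, 4.5, 3, 1, 7, 4.5, 6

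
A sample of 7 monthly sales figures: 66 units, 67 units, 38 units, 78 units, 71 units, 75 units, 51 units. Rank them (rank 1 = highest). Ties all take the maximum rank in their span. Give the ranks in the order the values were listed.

5, 4, 7, 1, 3, 2, 6

Sorted (descending): 78, 75, 71, 67, 66, 51, 38
No ties — each value takes its position as its rank.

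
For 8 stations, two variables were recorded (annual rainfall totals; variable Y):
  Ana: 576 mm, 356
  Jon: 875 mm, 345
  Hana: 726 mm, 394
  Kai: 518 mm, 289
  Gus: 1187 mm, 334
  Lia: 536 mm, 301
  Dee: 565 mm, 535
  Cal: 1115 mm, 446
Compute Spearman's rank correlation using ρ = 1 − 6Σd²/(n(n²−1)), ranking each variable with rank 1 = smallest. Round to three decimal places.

0.333

Ranks of variable 1: 4, 6, 5, 1, 8, 2, 3, 7
Ranks of variable 2: 5, 4, 6, 1, 3, 2, 8, 7
d = r₁ − r₂: -1, 2, -1, 0, 5, 0, -5, 0
d²: 1, 4, 1, 0, 25, 0, 25, 0; Σd² = 56
ρ = 1 − 6·56/(8·63) = 1 − 336/504 = 0.333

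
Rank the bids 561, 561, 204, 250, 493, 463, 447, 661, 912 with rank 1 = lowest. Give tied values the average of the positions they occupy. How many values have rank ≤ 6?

Sorted (ascending): 204, 250, 447, 463, 493, 561, 561, 661, 912
The 2 values of 561 occupy positions 6–7 → average rank (6+7)/2 = 6.5.
Ranks ≤ 6: {1, 2, 3, 4, 5} → 5 values.

5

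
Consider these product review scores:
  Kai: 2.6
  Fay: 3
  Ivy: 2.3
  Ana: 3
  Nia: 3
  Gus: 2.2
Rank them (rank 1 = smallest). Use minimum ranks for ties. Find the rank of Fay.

Sorted (ascending): 2.2, 2.3, 2.6, 3, 3, 3
The 3 values of 3 occupy positions 4–6 → each gets rank 4.
Fay has value 3 → rank 4.

4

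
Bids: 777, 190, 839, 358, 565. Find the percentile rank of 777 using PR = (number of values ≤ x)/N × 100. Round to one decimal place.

N = 5.
Strictly below 777: 3. Equal to 777: 1.
PR = 4/5 × 100 = 80.0

80.0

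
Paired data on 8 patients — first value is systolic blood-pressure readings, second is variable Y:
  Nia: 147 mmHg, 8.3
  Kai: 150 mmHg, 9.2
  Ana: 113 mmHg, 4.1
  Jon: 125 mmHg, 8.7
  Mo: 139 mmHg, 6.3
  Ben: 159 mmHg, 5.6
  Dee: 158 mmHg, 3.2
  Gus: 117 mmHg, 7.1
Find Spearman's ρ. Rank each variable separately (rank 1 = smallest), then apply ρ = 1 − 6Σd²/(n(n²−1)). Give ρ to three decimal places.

-0.095

Ranks of variable 1: 5, 6, 1, 3, 4, 8, 7, 2
Ranks of variable 2: 6, 8, 2, 7, 4, 3, 1, 5
d = r₁ − r₂: -1, -2, -1, -4, 0, 5, 6, -3
d²: 1, 4, 1, 16, 0, 25, 36, 9; Σd² = 92
ρ = 1 − 6·92/(8·63) = 1 − 552/504 = -0.095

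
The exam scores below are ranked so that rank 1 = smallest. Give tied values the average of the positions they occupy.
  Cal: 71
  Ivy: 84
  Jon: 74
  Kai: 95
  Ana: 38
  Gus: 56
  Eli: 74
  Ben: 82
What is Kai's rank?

8

Sorted (ascending): 38, 56, 71, 74, 74, 82, 84, 95
The 2 values of 74 occupy positions 4–5 → average rank (4+5)/2 = 4.5.
Kai has value 95 → rank 8.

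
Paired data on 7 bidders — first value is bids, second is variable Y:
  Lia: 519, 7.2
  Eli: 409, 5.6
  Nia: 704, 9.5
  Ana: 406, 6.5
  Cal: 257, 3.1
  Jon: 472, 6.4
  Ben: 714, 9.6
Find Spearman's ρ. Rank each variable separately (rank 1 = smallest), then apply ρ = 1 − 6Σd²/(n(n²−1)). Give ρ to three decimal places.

0.893

Ranks of variable 1: 5, 3, 6, 2, 1, 4, 7
Ranks of variable 2: 5, 2, 6, 4, 1, 3, 7
d = r₁ − r₂: 0, 1, 0, -2, 0, 1, 0
d²: 0, 1, 0, 4, 0, 1, 0; Σd² = 6
ρ = 1 − 6·6/(7·48) = 1 − 36/336 = 0.893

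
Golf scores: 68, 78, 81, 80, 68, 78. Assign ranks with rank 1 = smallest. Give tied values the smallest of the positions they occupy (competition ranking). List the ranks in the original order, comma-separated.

Sorted (ascending): 68, 68, 78, 78, 80, 81
The 2 values of 68 occupy positions 1–2 → each gets rank 1.
The 2 values of 78 occupy positions 3–4 → each gets rank 3.

1, 3, 6, 5, 1, 3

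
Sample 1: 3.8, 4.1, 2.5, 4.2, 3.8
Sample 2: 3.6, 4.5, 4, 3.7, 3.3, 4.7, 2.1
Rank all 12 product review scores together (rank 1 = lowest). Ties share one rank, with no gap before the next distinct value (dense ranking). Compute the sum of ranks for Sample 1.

Sorted (ascending): 2.1, 2.5, 3.3, 3.6, 3.7, 3.8, 3.8, 4, 4.1, 4.2, 4.5, 4.7
The 2 values of 3.8 share dense rank 6.
Remaining distinct values take the next consecutive integers.
Sample 1 values → pooled ranks: 3.8→6, 4.1→8, 2.5→2, 4.2→9, 3.8→6
Rank sum = 6 + 8 + 2 + 9 + 6 = 31

31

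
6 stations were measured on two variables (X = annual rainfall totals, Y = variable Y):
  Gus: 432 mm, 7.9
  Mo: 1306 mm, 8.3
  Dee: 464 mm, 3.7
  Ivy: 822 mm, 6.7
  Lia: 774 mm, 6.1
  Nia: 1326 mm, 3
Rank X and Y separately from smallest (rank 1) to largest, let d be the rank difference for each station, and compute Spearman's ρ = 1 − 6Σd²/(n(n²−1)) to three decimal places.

Ranks of variable 1: 1, 5, 2, 4, 3, 6
Ranks of variable 2: 5, 6, 2, 4, 3, 1
d = r₁ − r₂: -4, -1, 0, 0, 0, 5
d²: 16, 1, 0, 0, 0, 25; Σd² = 42
ρ = 1 − 6·42/(6·35) = 1 − 252/210 = -0.200

-0.200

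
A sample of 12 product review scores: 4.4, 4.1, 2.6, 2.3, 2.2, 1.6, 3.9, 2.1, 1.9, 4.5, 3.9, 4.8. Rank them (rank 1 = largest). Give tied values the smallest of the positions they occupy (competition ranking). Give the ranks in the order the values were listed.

3, 4, 7, 8, 9, 12, 5, 10, 11, 2, 5, 1

Sorted (descending): 4.8, 4.5, 4.4, 4.1, 3.9, 3.9, 2.6, 2.3, 2.2, 2.1, 1.9, 1.6
The 2 values of 3.9 occupy positions 5–6 → each gets rank 5.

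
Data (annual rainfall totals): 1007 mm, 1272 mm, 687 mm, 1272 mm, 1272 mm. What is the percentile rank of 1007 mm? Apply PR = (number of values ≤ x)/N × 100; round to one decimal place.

40.0

N = 5.
Strictly below 1007: 1. Equal to 1007: 1.
PR = 2/5 × 100 = 40.0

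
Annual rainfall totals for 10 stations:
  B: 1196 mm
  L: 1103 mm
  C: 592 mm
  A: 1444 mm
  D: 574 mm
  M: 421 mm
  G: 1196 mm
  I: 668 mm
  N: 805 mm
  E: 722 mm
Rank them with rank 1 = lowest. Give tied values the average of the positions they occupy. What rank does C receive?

3

Sorted (ascending): 421, 574, 592, 668, 722, 805, 1103, 1196, 1196, 1444
The 2 values of 1196 occupy positions 8–9 → average rank (8+9)/2 = 8.5.
C has value 592 mm → rank 3.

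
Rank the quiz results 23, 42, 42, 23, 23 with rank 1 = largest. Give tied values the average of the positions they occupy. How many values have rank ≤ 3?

Sorted (descending): 42, 42, 23, 23, 23
The 2 values of 42 occupy positions 1–2 → average rank (1+2)/2 = 1.5.
The 3 values of 23 occupy positions 3–5 → average rank 4.
Ranks ≤ 3: {1.5, 1.5} → 2 values.

2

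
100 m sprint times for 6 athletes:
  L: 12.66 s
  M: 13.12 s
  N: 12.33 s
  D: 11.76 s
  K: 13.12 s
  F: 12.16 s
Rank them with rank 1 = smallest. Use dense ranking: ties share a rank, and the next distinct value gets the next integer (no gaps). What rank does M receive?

Sorted (ascending): 11.76, 12.16, 12.33, 12.66, 13.12, 13.12
The 2 values of 13.12 share dense rank 5.
Remaining distinct values take the next consecutive integers.
M has value 13.12 s → rank 5.

5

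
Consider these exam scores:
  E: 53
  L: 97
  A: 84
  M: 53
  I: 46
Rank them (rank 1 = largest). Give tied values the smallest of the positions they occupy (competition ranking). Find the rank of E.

3

Sorted (descending): 97, 84, 53, 53, 46
The 2 values of 53 occupy positions 3–4 → each gets rank 3.
E has value 53 → rank 3.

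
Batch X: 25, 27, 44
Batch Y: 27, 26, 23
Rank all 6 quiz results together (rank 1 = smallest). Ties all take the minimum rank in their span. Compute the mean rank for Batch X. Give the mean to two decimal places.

4.00

Sorted (ascending): 23, 25, 26, 27, 27, 44
The 2 values of 27 occupy positions 4–5 → each gets rank 4.
Batch X values → pooled ranks: 25→2, 27→4, 44→6
Mean rank = (2 + 4 + 6) / 3 = 4.00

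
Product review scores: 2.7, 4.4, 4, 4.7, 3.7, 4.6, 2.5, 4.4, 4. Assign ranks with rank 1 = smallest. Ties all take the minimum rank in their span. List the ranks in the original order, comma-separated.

2, 6, 4, 9, 3, 8, 1, 6, 4

Sorted (ascending): 2.5, 2.7, 3.7, 4, 4, 4.4, 4.4, 4.6, 4.7
The 2 values of 4 occupy positions 4–5 → each gets rank 4.
The 2 values of 4.4 occupy positions 6–7 → each gets rank 6.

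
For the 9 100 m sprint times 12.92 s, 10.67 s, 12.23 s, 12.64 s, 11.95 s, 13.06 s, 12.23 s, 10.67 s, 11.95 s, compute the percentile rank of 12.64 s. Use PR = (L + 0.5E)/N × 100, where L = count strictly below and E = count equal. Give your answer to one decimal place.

72.2

N = 9.
Strictly below 12.64: 6. Equal to 12.64: 1.
PR = (6 + 0.5·1)/9 × 100 = 72.2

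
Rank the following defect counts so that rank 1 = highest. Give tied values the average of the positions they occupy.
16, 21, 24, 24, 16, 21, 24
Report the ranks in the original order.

6.5, 4.5, 2, 2, 6.5, 4.5, 2

Sorted (descending): 24, 24, 24, 21, 21, 16, 16
The 3 values of 24 occupy positions 1–3 → average rank 2.
The 2 values of 21 occupy positions 4–5 → average rank (4+5)/2 = 4.5.
The 2 values of 16 occupy positions 6–7 → average rank (6+7)/2 = 6.5.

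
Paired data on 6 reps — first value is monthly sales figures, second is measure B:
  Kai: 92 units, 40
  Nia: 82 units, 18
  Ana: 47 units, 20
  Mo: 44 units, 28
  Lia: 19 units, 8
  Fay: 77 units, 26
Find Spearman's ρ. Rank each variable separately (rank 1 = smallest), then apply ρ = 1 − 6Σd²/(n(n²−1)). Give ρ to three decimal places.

Ranks of variable 1: 6, 5, 3, 2, 1, 4
Ranks of variable 2: 6, 2, 3, 5, 1, 4
d = r₁ − r₂: 0, 3, 0, -3, 0, 0
d²: 0, 9, 0, 9, 0, 0; Σd² = 18
ρ = 1 − 6·18/(6·35) = 1 − 108/210 = 0.486

0.486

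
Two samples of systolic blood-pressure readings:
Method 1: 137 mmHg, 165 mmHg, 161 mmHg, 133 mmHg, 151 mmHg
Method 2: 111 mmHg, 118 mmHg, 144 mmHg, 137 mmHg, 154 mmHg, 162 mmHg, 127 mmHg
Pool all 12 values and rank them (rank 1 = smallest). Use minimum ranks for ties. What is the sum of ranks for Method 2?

38

Sorted (ascending): 111, 118, 127, 133, 137, 137, 144, 151, 154, 161, 162, 165
The 2 values of 137 occupy positions 5–6 → each gets rank 5.
Method 2 values → pooled ranks: 111→1, 118→2, 144→7, 137→5, 154→9, 162→11, 127→3
Rank sum = 1 + 2 + 7 + 5 + 9 + 11 + 3 = 38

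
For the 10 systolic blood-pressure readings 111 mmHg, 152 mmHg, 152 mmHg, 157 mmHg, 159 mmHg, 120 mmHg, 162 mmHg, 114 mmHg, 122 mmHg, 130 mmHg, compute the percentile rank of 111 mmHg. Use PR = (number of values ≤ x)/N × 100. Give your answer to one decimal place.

N = 10.
Strictly below 111: 0. Equal to 111: 1.
PR = 1/10 × 100 = 10.0

10.0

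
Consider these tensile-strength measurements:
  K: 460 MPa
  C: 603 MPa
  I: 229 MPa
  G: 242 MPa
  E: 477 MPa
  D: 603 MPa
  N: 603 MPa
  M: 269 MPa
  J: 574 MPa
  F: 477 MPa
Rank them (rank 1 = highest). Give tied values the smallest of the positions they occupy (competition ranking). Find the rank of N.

Sorted (descending): 603, 603, 603, 574, 477, 477, 460, 269, 242, 229
The 3 values of 603 occupy positions 1–3 → each gets rank 1.
The 2 values of 477 occupy positions 5–6 → each gets rank 5.
N has value 603 MPa → rank 1.

1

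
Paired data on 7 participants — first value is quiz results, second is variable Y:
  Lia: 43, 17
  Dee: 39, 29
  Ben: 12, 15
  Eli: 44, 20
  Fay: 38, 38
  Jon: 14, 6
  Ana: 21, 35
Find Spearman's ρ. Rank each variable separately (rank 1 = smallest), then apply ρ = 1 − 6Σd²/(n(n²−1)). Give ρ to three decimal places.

Ranks of variable 1: 6, 5, 1, 7, 4, 2, 3
Ranks of variable 2: 3, 5, 2, 4, 7, 1, 6
d = r₁ − r₂: 3, 0, -1, 3, -3, 1, -3
d²: 9, 0, 1, 9, 9, 1, 9; Σd² = 38
ρ = 1 − 6·38/(7·48) = 1 − 228/336 = 0.321

0.321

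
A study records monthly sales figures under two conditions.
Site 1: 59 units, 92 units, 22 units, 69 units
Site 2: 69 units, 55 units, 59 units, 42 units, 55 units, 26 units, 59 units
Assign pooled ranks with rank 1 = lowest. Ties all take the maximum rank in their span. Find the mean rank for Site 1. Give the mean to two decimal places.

7.50

Sorted (ascending): 22, 26, 42, 55, 55, 59, 59, 59, 69, 69, 92
The 2 values of 55 occupy positions 4–5 → each gets rank 5.
The 3 values of 59 occupy positions 6–8 → each gets rank 8.
The 2 values of 69 occupy positions 9–10 → each gets rank 10.
Site 1 values → pooled ranks: 59→8, 92→11, 22→1, 69→10
Mean rank = (8 + 11 + 1 + 10) / 4 = 7.50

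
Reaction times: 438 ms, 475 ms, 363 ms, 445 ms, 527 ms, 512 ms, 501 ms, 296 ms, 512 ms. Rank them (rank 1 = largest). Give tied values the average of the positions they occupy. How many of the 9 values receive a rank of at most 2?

Sorted (descending): 527, 512, 512, 501, 475, 445, 438, 363, 296
The 2 values of 512 occupy positions 2–3 → average rank (2+3)/2 = 2.5.
Ranks ≤ 2: {1} → 1 value.

1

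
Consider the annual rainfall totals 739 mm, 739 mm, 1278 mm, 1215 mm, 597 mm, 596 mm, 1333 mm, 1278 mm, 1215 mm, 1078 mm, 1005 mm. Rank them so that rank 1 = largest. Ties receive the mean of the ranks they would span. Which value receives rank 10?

Sorted (descending): 1333, 1278, 1278, 1215, 1215, 1078, 1005, 739, 739, 597, 596
The 2 values of 1278 occupy positions 2–3 → average rank (2+3)/2 = 2.5.
The 2 values of 1215 occupy positions 4–5 → average rank (4+5)/2 = 4.5.
The 2 values of 739 occupy positions 8–9 → average rank (8+9)/2 = 8.5.
Rank 10 → value 597.

597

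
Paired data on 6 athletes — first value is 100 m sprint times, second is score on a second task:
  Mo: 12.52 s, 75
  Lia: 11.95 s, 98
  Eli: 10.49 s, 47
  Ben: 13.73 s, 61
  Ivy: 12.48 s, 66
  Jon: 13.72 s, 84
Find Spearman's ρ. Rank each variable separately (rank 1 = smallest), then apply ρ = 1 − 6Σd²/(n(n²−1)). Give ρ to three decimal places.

Ranks of variable 1: 4, 2, 1, 6, 3, 5
Ranks of variable 2: 4, 6, 1, 2, 3, 5
d = r₁ − r₂: 0, -4, 0, 4, 0, 0
d²: 0, 16, 0, 16, 0, 0; Σd² = 32
ρ = 1 − 6·32/(6·35) = 1 − 192/210 = 0.086

0.086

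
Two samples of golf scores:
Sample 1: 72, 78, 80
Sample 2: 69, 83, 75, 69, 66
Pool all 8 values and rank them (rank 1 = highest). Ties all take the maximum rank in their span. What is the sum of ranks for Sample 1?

10

Sorted (descending): 83, 80, 78, 75, 72, 69, 69, 66
The 2 values of 69 occupy positions 6–7 → each gets rank 7.
Sample 1 values → pooled ranks: 72→5, 78→3, 80→2
Rank sum = 5 + 3 + 2 = 10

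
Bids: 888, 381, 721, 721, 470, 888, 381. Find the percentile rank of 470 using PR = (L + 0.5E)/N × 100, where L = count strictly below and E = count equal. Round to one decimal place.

35.7

N = 7.
Strictly below 470: 2. Equal to 470: 1.
PR = (2 + 0.5·1)/7 × 100 = 35.7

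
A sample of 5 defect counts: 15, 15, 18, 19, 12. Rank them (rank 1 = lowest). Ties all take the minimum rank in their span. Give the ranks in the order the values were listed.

2, 2, 4, 5, 1

Sorted (ascending): 12, 15, 15, 18, 19
The 2 values of 15 occupy positions 2–3 → each gets rank 2.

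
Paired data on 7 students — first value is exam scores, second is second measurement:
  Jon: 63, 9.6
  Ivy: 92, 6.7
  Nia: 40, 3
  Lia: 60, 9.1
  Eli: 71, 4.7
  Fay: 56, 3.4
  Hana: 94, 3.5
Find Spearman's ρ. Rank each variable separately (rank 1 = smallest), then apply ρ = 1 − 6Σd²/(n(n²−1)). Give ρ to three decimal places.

Ranks of variable 1: 4, 6, 1, 3, 5, 2, 7
Ranks of variable 2: 7, 5, 1, 6, 4, 2, 3
d = r₁ − r₂: -3, 1, 0, -3, 1, 0, 4
d²: 9, 1, 0, 9, 1, 0, 16; Σd² = 36
ρ = 1 − 6·36/(7·48) = 1 − 216/336 = 0.357

0.357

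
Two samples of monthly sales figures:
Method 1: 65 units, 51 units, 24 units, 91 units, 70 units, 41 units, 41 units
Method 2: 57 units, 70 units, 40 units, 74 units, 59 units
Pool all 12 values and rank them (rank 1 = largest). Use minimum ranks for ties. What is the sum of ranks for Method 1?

47

Sorted (descending): 91, 74, 70, 70, 65, 59, 57, 51, 41, 41, 40, 24
The 2 values of 70 occupy positions 3–4 → each gets rank 3.
The 2 values of 41 occupy positions 9–10 → each gets rank 9.
Method 1 values → pooled ranks: 65→5, 51→8, 24→12, 91→1, 70→3, 41→9, 41→9
Rank sum = 5 + 8 + 12 + 1 + 3 + 9 + 9 = 47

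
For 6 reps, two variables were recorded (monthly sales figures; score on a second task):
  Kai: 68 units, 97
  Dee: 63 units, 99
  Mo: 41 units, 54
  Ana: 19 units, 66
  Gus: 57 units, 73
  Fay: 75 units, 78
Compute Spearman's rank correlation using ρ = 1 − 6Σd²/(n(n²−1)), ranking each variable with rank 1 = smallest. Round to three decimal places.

Ranks of variable 1: 5, 4, 2, 1, 3, 6
Ranks of variable 2: 5, 6, 1, 2, 3, 4
d = r₁ − r₂: 0, -2, 1, -1, 0, 2
d²: 0, 4, 1, 1, 0, 4; Σd² = 10
ρ = 1 − 6·10/(6·35) = 1 − 60/210 = 0.714

0.714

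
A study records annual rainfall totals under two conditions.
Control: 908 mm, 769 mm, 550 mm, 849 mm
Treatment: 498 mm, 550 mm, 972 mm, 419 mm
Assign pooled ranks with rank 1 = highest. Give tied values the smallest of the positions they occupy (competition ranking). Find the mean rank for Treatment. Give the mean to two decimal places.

Sorted (descending): 972, 908, 849, 769, 550, 550, 498, 419
The 2 values of 550 occupy positions 5–6 → each gets rank 5.
Treatment values → pooled ranks: 498→7, 550→5, 972→1, 419→8
Mean rank = (7 + 5 + 1 + 8) / 4 = 5.25

5.25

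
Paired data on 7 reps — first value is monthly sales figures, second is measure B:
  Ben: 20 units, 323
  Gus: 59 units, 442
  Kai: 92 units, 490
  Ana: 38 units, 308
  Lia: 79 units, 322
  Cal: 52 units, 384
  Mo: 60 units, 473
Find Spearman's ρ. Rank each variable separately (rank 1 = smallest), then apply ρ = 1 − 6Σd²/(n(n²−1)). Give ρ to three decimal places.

0.571

Ranks of variable 1: 1, 4, 7, 2, 6, 3, 5
Ranks of variable 2: 3, 5, 7, 1, 2, 4, 6
d = r₁ − r₂: -2, -1, 0, 1, 4, -1, -1
d²: 4, 1, 0, 1, 16, 1, 1; Σd² = 24
ρ = 1 − 6·24/(7·48) = 1 − 144/336 = 0.571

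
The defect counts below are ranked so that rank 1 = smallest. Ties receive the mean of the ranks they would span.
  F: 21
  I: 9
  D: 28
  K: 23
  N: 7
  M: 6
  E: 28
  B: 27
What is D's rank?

7.5

Sorted (ascending): 6, 7, 9, 21, 23, 27, 28, 28
The 2 values of 28 occupy positions 7–8 → average rank (7+8)/2 = 7.5.
D has value 28 → rank 7.5.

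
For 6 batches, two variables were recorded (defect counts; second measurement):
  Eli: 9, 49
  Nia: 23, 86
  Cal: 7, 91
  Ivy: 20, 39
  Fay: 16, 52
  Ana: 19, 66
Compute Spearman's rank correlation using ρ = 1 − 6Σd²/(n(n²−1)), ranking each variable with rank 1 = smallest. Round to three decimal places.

-0.200

Ranks of variable 1: 2, 6, 1, 5, 3, 4
Ranks of variable 2: 2, 5, 6, 1, 3, 4
d = r₁ − r₂: 0, 1, -5, 4, 0, 0
d²: 0, 1, 25, 16, 0, 0; Σd² = 42
ρ = 1 − 6·42/(6·35) = 1 − 252/210 = -0.200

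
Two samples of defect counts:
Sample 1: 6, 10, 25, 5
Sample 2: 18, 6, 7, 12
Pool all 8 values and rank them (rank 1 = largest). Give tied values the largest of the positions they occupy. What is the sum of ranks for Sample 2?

17

Sorted (descending): 25, 18, 12, 10, 7, 6, 6, 5
The 2 values of 6 occupy positions 6–7 → each gets rank 7.
Sample 2 values → pooled ranks: 18→2, 6→7, 7→5, 12→3
Rank sum = 2 + 7 + 5 + 3 = 17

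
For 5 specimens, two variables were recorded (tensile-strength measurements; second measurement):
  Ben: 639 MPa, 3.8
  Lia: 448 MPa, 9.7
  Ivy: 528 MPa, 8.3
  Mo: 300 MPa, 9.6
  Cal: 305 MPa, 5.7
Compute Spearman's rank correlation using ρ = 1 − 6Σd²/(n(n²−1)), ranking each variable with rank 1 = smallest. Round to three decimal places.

Ranks of variable 1: 5, 3, 4, 1, 2
Ranks of variable 2: 1, 5, 3, 4, 2
d = r₁ − r₂: 4, -2, 1, -3, 0
d²: 16, 4, 1, 9, 0; Σd² = 30
ρ = 1 − 6·30/(5·24) = 1 − 180/120 = -0.500

-0.500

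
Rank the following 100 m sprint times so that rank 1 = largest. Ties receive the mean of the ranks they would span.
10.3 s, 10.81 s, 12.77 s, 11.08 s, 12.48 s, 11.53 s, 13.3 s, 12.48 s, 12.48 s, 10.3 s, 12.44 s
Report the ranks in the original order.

10.5, 9, 2, 8, 4, 7, 1, 4, 4, 10.5, 6

Sorted (descending): 13.3, 12.77, 12.48, 12.48, 12.48, 12.44, 11.53, 11.08, 10.81, 10.3, 10.3
The 3 values of 12.48 occupy positions 3–5 → average rank 4.
The 2 values of 10.3 occupy positions 10–11 → average rank (10+11)/2 = 10.5.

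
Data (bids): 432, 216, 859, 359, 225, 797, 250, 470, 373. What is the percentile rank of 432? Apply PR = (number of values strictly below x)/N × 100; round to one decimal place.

55.6

N = 9.
Strictly below 432: 5. Equal to 432: 1.
PR = 5/9 × 100 = 55.6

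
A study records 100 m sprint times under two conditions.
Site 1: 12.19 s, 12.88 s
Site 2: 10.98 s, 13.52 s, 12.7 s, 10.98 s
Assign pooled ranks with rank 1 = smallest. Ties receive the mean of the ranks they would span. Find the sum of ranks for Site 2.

Sorted (ascending): 10.98, 10.98, 12.19, 12.7, 12.88, 13.52
The 2 values of 10.98 occupy positions 1–2 → average rank (1+2)/2 = 1.5.
Site 2 values → pooled ranks: 10.98→1.5, 13.52→6, 12.7→4, 10.98→1.5
Rank sum = 1.5 + 6 + 4 + 1.5 = 13

13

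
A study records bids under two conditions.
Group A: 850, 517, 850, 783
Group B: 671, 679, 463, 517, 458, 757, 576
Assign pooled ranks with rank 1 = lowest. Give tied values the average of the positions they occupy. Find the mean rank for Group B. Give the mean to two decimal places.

Sorted (ascending): 458, 463, 517, 517, 576, 671, 679, 757, 783, 850, 850
The 2 values of 517 occupy positions 3–4 → average rank (3+4)/2 = 3.5.
The 2 values of 850 occupy positions 10–11 → average rank (10+11)/2 = 10.5.
Group B values → pooled ranks: 671→6, 679→7, 463→2, 517→3.5, 458→1, 757→8, 576→5
Mean rank = (6 + 7 + 2 + 3.5 + 1 + 8 + 5) / 7 = 4.64

4.64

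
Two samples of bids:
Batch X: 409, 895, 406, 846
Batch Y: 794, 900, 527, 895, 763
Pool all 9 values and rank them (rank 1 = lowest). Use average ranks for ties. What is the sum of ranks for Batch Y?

Sorted (ascending): 406, 409, 527, 763, 794, 846, 895, 895, 900
The 2 values of 895 occupy positions 7–8 → average rank (7+8)/2 = 7.5.
Batch Y values → pooled ranks: 794→5, 900→9, 527→3, 895→7.5, 763→4
Rank sum = 5 + 9 + 3 + 7.5 + 4 = 28.5

28.5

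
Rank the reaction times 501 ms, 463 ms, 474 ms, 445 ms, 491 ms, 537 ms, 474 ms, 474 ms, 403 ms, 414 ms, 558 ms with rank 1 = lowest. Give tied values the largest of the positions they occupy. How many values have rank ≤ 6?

Sorted (ascending): 403, 414, 445, 463, 474, 474, 474, 491, 501, 537, 558
The 3 values of 474 occupy positions 5–7 → each gets rank 7.
Ranks ≤ 6: {1, 2, 3, 4} → 4 values.

4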